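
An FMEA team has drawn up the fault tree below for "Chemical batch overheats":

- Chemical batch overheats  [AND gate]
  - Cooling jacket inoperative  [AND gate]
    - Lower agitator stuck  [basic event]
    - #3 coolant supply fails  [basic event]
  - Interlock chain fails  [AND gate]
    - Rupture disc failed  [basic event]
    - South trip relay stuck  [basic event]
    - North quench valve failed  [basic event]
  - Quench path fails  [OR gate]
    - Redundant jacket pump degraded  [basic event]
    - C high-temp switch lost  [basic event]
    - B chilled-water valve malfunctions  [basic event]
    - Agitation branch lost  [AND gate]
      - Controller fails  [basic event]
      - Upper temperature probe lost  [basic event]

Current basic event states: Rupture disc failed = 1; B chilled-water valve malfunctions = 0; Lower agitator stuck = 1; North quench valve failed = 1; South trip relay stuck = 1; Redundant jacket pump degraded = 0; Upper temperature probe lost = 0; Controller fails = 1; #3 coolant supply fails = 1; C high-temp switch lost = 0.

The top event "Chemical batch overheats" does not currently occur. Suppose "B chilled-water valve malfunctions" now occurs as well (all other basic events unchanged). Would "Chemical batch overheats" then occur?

Yes

Counterfactual: set "B chilled-water valve malfunctions" to occurred.
Cooling jacket inoperative [AND]: Lower agitator stuck=occurs, #3 coolant supply fails=occurs → all inputs occur → occurs.
Interlock chain fails [AND]: Rupture disc failed=occurs, South trip relay stuck=occurs, North quench valve failed=occurs → all inputs occur → occurs.
Agitation branch lost [AND]: Controller fails=occurs, Upper temperature probe lost=not → not all inputs occur → does not occur.
Quench path fails [OR]: Redundant jacket pump degraded=not, C high-temp switch lost=not, B chilled-water valve malfunctions=occurs, Agitation branch lost=not → at least one input occurs → occurs.
Chemical batch overheats [AND]: Cooling jacket inoperative=occurs, Interlock chain fails=occurs, Quench path fails=occurs → all inputs occur → occurs.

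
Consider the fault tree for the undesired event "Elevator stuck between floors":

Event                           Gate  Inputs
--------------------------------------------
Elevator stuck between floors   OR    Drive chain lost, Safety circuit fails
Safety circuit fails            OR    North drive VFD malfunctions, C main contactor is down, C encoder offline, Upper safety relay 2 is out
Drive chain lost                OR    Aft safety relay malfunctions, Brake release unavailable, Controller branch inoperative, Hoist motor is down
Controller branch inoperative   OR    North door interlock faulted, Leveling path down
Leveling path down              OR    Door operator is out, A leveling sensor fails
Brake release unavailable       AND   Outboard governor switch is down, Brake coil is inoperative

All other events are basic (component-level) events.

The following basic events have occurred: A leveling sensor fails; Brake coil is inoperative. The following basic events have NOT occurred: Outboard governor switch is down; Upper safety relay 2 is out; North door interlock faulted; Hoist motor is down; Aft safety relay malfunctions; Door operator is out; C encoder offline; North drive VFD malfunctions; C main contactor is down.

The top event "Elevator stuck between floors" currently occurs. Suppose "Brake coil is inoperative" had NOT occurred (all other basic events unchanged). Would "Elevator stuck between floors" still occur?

Counterfactual: set "Brake coil is inoperative" to not occurred.
Brake release unavailable [AND]: Outboard governor switch is down=not, Brake coil is inoperative=not → not all inputs occur → does not occur.
Leveling path down [OR]: Door operator is out=not, A leveling sensor fails=occurs → at least one input occurs → occurs.
Controller branch inoperative [OR]: North door interlock faulted=not, Leveling path down=occurs → at least one input occurs → occurs.
Drive chain lost [OR]: Aft safety relay malfunctions=not, Brake release unavailable=not, Controller branch inoperative=occurs, Hoist motor is down=not → at least one input occurs → occurs.
Safety circuit fails [OR]: North drive VFD malfunctions=not, C main contactor is down=not, C encoder offline=not, Upper safety relay 2 is out=not → no input occurs → does not occur.
Elevator stuck between floors [OR]: Drive chain lost=occurs, Safety circuit fails=not → at least one input occurs → occurs.

Yes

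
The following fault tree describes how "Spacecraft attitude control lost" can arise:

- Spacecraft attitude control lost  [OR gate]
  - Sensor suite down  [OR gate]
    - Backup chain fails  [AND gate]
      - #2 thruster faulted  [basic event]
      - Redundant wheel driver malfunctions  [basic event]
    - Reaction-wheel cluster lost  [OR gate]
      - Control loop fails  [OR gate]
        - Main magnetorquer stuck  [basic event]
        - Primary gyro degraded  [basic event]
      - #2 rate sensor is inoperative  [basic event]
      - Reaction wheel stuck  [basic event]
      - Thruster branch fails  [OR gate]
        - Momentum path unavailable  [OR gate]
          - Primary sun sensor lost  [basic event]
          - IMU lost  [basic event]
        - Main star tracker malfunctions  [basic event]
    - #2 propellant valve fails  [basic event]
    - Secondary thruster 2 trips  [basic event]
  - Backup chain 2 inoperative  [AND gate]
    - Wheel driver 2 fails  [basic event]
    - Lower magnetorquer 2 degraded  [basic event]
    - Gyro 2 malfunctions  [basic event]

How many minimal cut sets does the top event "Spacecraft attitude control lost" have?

11

Backup chain fails [AND]: one cut set from each child combined → 1 × 1 = 1 cut set(s).
Control loop fails [OR]: union of children's cut sets → 2 cut set(s).
Momentum path unavailable [OR]: union of children's cut sets → 2 cut set(s).
Thruster branch fails [OR]: union of children's cut sets → 3 cut set(s).
Reaction-wheel cluster lost [OR]: union of children's cut sets → 7 cut set(s).
Sensor suite down [OR]: union of children's cut sets → 10 cut set(s).
Backup chain 2 inoperative [AND]: one cut set from each child combined → 1 × 1 × 1 = 1 cut set(s).
Spacecraft attitude control lost [OR]: union of children's cut sets → 11 cut set(s).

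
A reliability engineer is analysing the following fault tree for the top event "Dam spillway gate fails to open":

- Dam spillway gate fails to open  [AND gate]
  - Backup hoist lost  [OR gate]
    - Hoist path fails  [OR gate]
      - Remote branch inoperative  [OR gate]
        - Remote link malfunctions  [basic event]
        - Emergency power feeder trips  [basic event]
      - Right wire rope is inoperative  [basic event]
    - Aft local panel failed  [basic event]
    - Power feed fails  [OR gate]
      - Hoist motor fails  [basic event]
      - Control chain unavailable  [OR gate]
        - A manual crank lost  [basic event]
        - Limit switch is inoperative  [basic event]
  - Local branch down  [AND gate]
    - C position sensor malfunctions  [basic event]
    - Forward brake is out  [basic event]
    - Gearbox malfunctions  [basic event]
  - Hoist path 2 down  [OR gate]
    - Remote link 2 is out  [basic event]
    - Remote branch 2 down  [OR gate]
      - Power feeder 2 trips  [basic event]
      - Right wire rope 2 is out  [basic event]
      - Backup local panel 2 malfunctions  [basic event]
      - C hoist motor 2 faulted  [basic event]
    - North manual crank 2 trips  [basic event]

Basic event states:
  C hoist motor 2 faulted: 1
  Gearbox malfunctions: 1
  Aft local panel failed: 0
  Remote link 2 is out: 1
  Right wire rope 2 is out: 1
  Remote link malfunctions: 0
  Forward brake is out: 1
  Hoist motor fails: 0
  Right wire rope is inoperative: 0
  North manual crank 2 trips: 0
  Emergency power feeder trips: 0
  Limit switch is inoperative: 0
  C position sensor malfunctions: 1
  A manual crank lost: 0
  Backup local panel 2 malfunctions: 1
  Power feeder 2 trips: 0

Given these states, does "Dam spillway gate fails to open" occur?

No

Remote branch inoperative [OR]: Remote link malfunctions=not, Emergency power feeder trips=not → no input occurs → does not occur.
Hoist path fails [OR]: Remote branch inoperative=not, Right wire rope is inoperative=not → no input occurs → does not occur.
Control chain unavailable [OR]: A manual crank lost=not, Limit switch is inoperative=not → no input occurs → does not occur.
Power feed fails [OR]: Hoist motor fails=not, Control chain unavailable=not → no input occurs → does not occur.
Backup hoist lost [OR]: Hoist path fails=not, Aft local panel failed=not, Power feed fails=not → no input occurs → does not occur.
Local branch down [AND]: C position sensor malfunctions=occurs, Forward brake is out=occurs, Gearbox malfunctions=occurs → all inputs occur → occurs.
Remote branch 2 down [OR]: Power feeder 2 trips=not, Right wire rope 2 is out=occurs, Backup local panel 2 malfunctions=occurs, C hoist motor 2 faulted=occurs → at least one input occurs → occurs.
Hoist path 2 down [OR]: Remote link 2 is out=occurs, Remote branch 2 down=occurs, North manual crank 2 trips=not → at least one input occurs → occurs.
Dam spillway gate fails to open [AND]: Backup hoist lost=not, Local branch down=occurs, Hoist path 2 down=occurs → not all inputs occur → does not occur.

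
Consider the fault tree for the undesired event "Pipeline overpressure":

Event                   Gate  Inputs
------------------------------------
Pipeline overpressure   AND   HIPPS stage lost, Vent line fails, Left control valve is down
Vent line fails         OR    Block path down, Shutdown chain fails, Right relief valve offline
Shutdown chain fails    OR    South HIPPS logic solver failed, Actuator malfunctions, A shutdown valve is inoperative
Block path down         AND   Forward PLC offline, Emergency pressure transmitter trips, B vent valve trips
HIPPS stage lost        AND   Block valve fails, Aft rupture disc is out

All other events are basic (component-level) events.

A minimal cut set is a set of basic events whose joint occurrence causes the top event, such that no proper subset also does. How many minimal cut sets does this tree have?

5

HIPPS stage lost [AND]: one cut set from each child combined → 1 × 1 = 1 cut set(s).
Block path down [AND]: one cut set from each child combined → 1 × 1 × 1 = 1 cut set(s).
Shutdown chain fails [OR]: union of children's cut sets → 3 cut set(s).
Vent line fails [OR]: union of children's cut sets → 5 cut set(s).
Pipeline overpressure [AND]: one cut set from each child combined → 1 × 5 × 1 = 5 cut set(s).
Minimal cut sets: {Aft rupture disc is out, B vent valve trips, Block valve fails, Emergency pressure transmitter trips, Forward PLC offline, Left control valve is down}; {Aft rupture disc is out, Block valve fails, Left control valve is down, South HIPPS logic solver failed}; {Actuator malfunctions, Aft rupture disc is out, Block valve fails, Left control valve is down}; {A shutdown valve is inoperative, Aft rupture disc is out, Block valve fails, Left control valve is down}; {Aft rupture disc is out, Block valve fails, Left control valve is down, Right relief valve offline}.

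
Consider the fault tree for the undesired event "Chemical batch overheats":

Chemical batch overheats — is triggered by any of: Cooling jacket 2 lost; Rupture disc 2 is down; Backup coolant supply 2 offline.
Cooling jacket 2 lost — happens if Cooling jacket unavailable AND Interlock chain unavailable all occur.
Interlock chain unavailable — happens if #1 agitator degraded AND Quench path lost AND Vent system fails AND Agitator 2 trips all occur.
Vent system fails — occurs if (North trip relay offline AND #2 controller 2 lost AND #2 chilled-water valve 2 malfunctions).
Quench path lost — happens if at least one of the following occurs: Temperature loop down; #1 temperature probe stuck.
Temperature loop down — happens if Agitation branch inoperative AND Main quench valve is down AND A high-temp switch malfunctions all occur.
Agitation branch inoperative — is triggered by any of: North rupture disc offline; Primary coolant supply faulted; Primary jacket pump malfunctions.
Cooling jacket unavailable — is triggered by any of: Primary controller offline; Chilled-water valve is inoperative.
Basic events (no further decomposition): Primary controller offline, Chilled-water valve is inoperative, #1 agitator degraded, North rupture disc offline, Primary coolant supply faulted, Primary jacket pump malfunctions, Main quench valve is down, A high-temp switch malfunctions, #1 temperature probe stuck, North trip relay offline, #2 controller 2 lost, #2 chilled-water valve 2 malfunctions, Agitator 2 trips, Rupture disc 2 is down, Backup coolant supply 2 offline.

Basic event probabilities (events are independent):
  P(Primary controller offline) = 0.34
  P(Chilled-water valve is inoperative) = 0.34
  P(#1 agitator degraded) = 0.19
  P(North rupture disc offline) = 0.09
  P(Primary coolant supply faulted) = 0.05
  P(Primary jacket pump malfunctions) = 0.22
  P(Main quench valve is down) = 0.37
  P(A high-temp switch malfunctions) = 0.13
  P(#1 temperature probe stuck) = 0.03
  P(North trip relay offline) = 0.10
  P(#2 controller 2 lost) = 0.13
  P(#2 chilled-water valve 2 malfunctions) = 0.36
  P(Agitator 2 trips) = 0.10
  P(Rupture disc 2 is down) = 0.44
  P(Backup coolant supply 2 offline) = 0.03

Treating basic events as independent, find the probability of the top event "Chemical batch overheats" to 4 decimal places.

0.4568

P(Cooling jacket unavailable) [OR] = 1 − (1−0.34) × (1−0.34) = 0.564400
P(Agitation branch inoperative) [OR] = 1 − (1−0.09) × (1−0.05) × (1−0.22) = 0.325690
P(Temperature loop down) [AND] = 0.325690 × 0.37 × 0.13 = 0.015666
P(Quench path lost) [OR] = 1 − (1−0.015666) × (1−0.03) = 0.045196
P(Vent system fails) [AND] = 0.10 × 0.13 × 0.36 = 0.004680
P(Interlock chain unavailable) [AND] = 0.19 × 0.045196 × 0.004680 × 0.10 = 0.000004
P(Cooling jacket 2 lost) [AND] = 0.564400 × 0.000004 = 0.000002
P(Chemical batch overheats) [OR] = 1 − (1−0.000002) × (1−0.44) × (1−0.03) = 0.456801
Rounded to 4 decimal places: P(Chemical batch overheats) ≈ 0.4568.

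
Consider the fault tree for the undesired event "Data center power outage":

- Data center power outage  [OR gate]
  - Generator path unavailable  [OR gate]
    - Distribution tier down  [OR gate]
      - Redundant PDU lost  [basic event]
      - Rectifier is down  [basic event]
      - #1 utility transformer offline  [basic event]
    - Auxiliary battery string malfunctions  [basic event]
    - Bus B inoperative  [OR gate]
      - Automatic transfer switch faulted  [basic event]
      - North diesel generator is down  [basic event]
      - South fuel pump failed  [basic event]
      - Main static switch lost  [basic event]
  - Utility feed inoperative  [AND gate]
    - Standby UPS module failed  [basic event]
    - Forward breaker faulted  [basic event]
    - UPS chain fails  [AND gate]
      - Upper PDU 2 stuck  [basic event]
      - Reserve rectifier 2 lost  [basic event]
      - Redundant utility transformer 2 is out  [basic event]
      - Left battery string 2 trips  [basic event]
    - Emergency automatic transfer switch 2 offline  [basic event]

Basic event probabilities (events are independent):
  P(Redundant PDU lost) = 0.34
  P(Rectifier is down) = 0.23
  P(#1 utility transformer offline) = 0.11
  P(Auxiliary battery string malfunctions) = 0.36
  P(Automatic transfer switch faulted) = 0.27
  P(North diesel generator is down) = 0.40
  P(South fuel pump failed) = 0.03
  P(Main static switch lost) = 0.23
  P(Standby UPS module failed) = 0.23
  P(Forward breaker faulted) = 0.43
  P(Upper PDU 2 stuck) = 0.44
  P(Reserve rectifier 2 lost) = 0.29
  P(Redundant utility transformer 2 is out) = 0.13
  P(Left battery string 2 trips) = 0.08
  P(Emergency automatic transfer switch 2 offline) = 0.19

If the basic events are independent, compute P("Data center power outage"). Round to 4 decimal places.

0.9053

P(Distribution tier down) [OR] = 1 − (1−0.34) × (1−0.23) × (1−0.11) = 0.547702
P(Bus B inoperative) [OR] = 1 − (1−0.27) × (1−0.40) × (1−0.03) × (1−0.23) = 0.672858
P(Generator path unavailable) [OR] = 1 − (1−0.547702) × (1−0.36) × (1−0.672858) = 0.905302
P(UPS chain fails) [AND] = 0.44 × 0.29 × 0.13 × 0.08 = 0.001327
P(Utility feed inoperative) [AND] = 0.23 × 0.43 × 0.001327 × 0.19 = 0.000025
P(Data center power outage) [OR] = 1 − (1−0.905302) × (1−0.000025) = 0.905304
Rounded to 4 decimal places: P(Data center power outage) ≈ 0.9053.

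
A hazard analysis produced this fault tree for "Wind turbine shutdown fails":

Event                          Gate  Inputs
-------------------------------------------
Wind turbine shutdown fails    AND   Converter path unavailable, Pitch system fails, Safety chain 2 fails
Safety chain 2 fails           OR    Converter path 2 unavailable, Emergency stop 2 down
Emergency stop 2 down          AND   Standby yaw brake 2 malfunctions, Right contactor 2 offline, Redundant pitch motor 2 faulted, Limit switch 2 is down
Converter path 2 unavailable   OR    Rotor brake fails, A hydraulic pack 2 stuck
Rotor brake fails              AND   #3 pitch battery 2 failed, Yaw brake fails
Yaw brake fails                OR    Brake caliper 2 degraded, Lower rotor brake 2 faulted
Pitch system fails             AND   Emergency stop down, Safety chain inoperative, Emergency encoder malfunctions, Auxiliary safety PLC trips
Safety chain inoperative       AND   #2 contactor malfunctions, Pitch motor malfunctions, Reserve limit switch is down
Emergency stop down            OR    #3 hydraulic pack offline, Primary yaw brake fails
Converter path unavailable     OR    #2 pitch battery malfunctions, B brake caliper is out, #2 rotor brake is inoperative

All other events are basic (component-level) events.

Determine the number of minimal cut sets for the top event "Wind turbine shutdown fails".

Converter path unavailable [OR]: union of children's cut sets → 3 cut set(s).
Emergency stop down [OR]: union of children's cut sets → 2 cut set(s).
Safety chain inoperative [AND]: one cut set from each child combined → 1 × 1 × 1 = 1 cut set(s).
Pitch system fails [AND]: one cut set from each child combined → 2 × 1 × 1 × 1 = 2 cut set(s).
Yaw brake fails [OR]: union of children's cut sets → 2 cut set(s).
Rotor brake fails [AND]: one cut set from each child combined → 1 × 2 = 2 cut set(s).
Converter path 2 unavailable [OR]: union of children's cut sets → 3 cut set(s).
Emergency stop 2 down [AND]: one cut set from each child combined → 1 × 1 × 1 × 1 = 1 cut set(s).
Safety chain 2 fails [OR]: union of children's cut sets → 4 cut set(s).
Wind turbine shutdown fails [AND]: one cut set from each child combined → 3 × 2 × 4 = 24 cut set(s).

24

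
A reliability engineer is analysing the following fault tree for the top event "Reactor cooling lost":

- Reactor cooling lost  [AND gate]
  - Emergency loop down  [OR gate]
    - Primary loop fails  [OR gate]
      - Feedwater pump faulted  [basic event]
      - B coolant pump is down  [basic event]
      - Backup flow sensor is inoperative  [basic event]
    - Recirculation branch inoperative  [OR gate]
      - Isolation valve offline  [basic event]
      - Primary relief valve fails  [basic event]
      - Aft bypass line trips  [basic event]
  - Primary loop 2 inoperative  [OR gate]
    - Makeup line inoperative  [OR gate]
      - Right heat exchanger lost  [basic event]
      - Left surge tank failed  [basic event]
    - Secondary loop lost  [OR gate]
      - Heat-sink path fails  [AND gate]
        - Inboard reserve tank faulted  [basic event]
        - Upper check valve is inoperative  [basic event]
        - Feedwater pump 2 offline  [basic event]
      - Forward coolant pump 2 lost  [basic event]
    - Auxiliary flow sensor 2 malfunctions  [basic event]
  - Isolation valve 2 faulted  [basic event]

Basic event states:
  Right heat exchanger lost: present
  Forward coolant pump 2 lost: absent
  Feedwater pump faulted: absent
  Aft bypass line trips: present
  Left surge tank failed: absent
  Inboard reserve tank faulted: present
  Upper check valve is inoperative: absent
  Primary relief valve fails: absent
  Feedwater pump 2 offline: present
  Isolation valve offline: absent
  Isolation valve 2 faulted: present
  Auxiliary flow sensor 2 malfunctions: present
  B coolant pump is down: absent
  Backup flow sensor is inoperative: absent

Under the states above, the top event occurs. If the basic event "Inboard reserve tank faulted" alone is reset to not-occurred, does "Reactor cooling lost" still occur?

Counterfactual: set "Inboard reserve tank faulted" to not occurred.
Primary loop fails [OR]: Feedwater pump faulted=not, B coolant pump is down=not, Backup flow sensor is inoperative=not → no input occurs → does not occur.
Recirculation branch inoperative [OR]: Isolation valve offline=not, Primary relief valve fails=not, Aft bypass line trips=occurs → at least one input occurs → occurs.
Emergency loop down [OR]: Primary loop fails=not, Recirculation branch inoperative=occurs → at least one input occurs → occurs.
Makeup line inoperative [OR]: Right heat exchanger lost=occurs, Left surge tank failed=not → at least one input occurs → occurs.
Heat-sink path fails [AND]: Inboard reserve tank faulted=not, Upper check valve is inoperative=not, Feedwater pump 2 offline=occurs → not all inputs occur → does not occur.
Secondary loop lost [OR]: Heat-sink path fails=not, Forward coolant pump 2 lost=not → no input occurs → does not occur.
Primary loop 2 inoperative [OR]: Makeup line inoperative=occurs, Secondary loop lost=not, Auxiliary flow sensor 2 malfunctions=occurs → at least one input occurs → occurs.
Reactor cooling lost [AND]: Emergency loop down=occurs, Primary loop 2 inoperative=occurs, Isolation valve 2 faulted=occurs → all inputs occur → occurs.

Yes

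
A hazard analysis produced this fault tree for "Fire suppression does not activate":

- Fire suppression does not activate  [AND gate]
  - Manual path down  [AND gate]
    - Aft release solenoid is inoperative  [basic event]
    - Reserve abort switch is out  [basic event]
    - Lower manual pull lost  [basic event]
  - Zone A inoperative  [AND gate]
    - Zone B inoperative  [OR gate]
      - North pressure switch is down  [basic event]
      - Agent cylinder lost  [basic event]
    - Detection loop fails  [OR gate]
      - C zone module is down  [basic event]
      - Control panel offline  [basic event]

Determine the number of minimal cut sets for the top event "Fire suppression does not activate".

Manual path down [AND]: one cut set from each child combined → 1 × 1 × 1 = 1 cut set(s).
Zone B inoperative [OR]: union of children's cut sets → 2 cut set(s).
Detection loop fails [OR]: union of children's cut sets → 2 cut set(s).
Zone A inoperative [AND]: one cut set from each child combined → 2 × 2 = 4 cut set(s).
Fire suppression does not activate [AND]: one cut set from each child combined → 1 × 4 = 4 cut set(s).
Minimal cut sets: {Aft release solenoid is inoperative, C zone module is down, Lower manual pull lost, North pressure switch is down, Reserve abort switch is out}; {Aft release solenoid is inoperative, Control panel offline, Lower manual pull lost, North pressure switch is down, Reserve abort switch is out}; {Aft release solenoid is inoperative, Agent cylinder lost, C zone module is down, Lower manual pull lost, Reserve abort switch is out}; {Aft release solenoid is inoperative, Agent cylinder lost, Control panel offline, Lower manual pull lost, Reserve abort switch is out}.

4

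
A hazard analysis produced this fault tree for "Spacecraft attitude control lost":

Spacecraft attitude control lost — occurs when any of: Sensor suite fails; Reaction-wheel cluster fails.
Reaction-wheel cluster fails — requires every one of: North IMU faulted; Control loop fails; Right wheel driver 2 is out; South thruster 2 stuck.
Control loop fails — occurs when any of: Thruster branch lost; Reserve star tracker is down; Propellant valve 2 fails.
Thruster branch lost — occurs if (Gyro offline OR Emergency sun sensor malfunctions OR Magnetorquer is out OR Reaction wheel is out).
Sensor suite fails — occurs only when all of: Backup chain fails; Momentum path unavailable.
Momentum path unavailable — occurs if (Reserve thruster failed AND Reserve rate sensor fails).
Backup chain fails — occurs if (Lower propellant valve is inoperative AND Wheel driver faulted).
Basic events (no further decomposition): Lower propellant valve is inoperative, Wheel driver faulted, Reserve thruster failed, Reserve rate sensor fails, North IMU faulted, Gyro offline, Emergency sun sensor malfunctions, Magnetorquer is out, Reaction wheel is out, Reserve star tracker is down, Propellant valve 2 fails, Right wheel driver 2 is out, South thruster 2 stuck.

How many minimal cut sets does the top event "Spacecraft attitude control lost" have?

7

Backup chain fails [AND]: one cut set from each child combined → 1 × 1 = 1 cut set(s).
Momentum path unavailable [AND]: one cut set from each child combined → 1 × 1 = 1 cut set(s).
Sensor suite fails [AND]: one cut set from each child combined → 1 × 1 = 1 cut set(s).
Thruster branch lost [OR]: union of children's cut sets → 4 cut set(s).
Control loop fails [OR]: union of children's cut sets → 6 cut set(s).
Reaction-wheel cluster fails [AND]: one cut set from each child combined → 1 × 6 × 1 × 1 = 6 cut set(s).
Spacecraft attitude control lost [OR]: union of children's cut sets → 7 cut set(s).
Minimal cut sets: {Lower propellant valve is inoperative, Reserve rate sensor fails, Reserve thruster failed, Wheel driver faulted}; {Gyro offline, North IMU faulted, Right wheel driver 2 is out, South thruster 2 stuck}; {Emergency sun sensor malfunctions, North IMU faulted, Right wheel driver 2 is out, South thruster 2 stuck}; {Magnetorquer is out, North IMU faulted, Right wheel driver 2 is out, South thruster 2 stuck}; {North IMU faulted, Reaction wheel is out, Right wheel driver 2 is out, South thruster 2 stuck}; {North IMU faulted, Reserve star tracker is down, Right wheel driver 2 is out, South thruster 2 stuck}; {North IMU faulted, Propellant valve 2 fails, Right wheel driver 2 is out, South thruster 2 stuck}.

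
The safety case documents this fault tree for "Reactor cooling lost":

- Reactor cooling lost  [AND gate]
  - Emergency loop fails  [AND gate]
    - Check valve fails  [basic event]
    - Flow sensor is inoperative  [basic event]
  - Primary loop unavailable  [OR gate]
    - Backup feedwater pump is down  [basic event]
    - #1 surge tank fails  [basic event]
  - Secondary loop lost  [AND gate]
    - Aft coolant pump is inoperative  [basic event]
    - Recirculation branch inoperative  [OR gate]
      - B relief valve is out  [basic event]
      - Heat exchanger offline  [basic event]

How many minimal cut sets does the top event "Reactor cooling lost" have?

4

Emergency loop fails [AND]: one cut set from each child combined → 1 × 1 = 1 cut set(s).
Primary loop unavailable [OR]: union of children's cut sets → 2 cut set(s).
Recirculation branch inoperative [OR]: union of children's cut sets → 2 cut set(s).
Secondary loop lost [AND]: one cut set from each child combined → 1 × 2 = 2 cut set(s).
Reactor cooling lost [AND]: one cut set from each child combined → 1 × 2 × 2 = 4 cut set(s).
Minimal cut sets: {Aft coolant pump is inoperative, B relief valve is out, Backup feedwater pump is down, Check valve fails, Flow sensor is inoperative}; {Aft coolant pump is inoperative, Backup feedwater pump is down, Check valve fails, Flow sensor is inoperative, Heat exchanger offline}; {#1 surge tank fails, Aft coolant pump is inoperative, B relief valve is out, Check valve fails, Flow sensor is inoperative}; {#1 surge tank fails, Aft coolant pump is inoperative, Check valve fails, Flow sensor is inoperative, Heat exchanger offline}.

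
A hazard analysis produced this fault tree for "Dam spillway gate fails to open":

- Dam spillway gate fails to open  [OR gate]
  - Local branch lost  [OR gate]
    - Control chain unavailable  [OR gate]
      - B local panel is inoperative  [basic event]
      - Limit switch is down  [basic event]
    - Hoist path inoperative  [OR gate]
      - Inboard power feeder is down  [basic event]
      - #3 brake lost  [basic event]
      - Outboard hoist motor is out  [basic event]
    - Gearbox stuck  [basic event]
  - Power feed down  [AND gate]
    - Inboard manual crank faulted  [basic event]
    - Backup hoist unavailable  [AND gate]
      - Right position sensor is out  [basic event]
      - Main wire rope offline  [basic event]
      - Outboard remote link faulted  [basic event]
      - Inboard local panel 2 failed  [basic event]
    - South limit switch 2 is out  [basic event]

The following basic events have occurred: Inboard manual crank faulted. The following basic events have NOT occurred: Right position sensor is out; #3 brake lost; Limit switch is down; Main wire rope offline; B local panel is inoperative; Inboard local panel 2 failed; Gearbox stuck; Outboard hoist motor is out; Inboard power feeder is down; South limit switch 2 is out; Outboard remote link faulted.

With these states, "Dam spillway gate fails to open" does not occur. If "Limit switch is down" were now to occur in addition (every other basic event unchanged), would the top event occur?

Counterfactual: set "Limit switch is down" to occurred.
Control chain unavailable [OR]: B local panel is inoperative=not, Limit switch is down=occurs → at least one input occurs → occurs.
Hoist path inoperative [OR]: Inboard power feeder is down=not, #3 brake lost=not, Outboard hoist motor is out=not → no input occurs → does not occur.
Local branch lost [OR]: Control chain unavailable=occurs, Hoist path inoperative=not, Gearbox stuck=not → at least one input occurs → occurs.
Backup hoist unavailable [AND]: Right position sensor is out=not, Main wire rope offline=not, Outboard remote link faulted=not, Inboard local panel 2 failed=not → not all inputs occur → does not occur.
Power feed down [AND]: Inboard manual crank faulted=occurs, Backup hoist unavailable=not, South limit switch 2 is out=not → not all inputs occur → does not occur.
Dam spillway gate fails to open [OR]: Local branch lost=occurs, Power feed down=not → at least one input occurs → occurs.

Yes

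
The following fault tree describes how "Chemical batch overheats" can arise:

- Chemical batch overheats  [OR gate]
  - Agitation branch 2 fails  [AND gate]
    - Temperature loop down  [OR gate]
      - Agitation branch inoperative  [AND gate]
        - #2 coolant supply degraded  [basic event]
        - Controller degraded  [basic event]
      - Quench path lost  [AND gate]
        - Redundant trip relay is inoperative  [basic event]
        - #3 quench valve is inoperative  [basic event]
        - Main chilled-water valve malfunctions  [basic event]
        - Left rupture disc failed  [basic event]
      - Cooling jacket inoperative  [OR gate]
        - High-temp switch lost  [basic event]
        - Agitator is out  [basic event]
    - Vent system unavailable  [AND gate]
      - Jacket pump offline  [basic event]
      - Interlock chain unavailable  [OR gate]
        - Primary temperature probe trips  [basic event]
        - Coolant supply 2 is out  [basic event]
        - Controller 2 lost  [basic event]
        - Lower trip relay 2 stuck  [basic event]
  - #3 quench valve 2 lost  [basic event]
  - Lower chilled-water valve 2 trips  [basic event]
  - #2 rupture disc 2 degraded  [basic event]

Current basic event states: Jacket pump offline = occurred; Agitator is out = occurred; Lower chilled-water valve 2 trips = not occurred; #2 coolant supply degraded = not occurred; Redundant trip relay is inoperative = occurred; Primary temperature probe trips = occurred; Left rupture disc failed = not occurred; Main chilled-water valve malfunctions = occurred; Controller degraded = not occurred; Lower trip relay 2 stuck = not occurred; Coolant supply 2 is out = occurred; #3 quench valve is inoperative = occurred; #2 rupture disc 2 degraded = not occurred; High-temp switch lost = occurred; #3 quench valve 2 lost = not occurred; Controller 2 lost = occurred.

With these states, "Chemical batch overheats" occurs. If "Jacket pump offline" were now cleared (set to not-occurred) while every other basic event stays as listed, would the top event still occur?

Counterfactual: set "Jacket pump offline" to not occurred.
Agitation branch inoperative [AND]: #2 coolant supply degraded=not, Controller degraded=not → not all inputs occur → does not occur.
Quench path lost [AND]: Redundant trip relay is inoperative=occurs, #3 quench valve is inoperative=occurs, Main chilled-water valve malfunctions=occurs, Left rupture disc failed=not → not all inputs occur → does not occur.
Cooling jacket inoperative [OR]: High-temp switch lost=occurs, Agitator is out=occurs → at least one input occurs → occurs.
Temperature loop down [OR]: Agitation branch inoperative=not, Quench path lost=not, Cooling jacket inoperative=occurs → at least one input occurs → occurs.
Interlock chain unavailable [OR]: Primary temperature probe trips=occurs, Coolant supply 2 is out=occurs, Controller 2 lost=occurs, Lower trip relay 2 stuck=not → at least one input occurs → occurs.
Vent system unavailable [AND]: Jacket pump offline=not, Interlock chain unavailable=occurs → not all inputs occur → does not occur.
Agitation branch 2 fails [AND]: Temperature loop down=occurs, Vent system unavailable=not → not all inputs occur → does not occur.
Chemical batch overheats [OR]: Agitation branch 2 fails=not, #3 quench valve 2 lost=not, Lower chilled-water valve 2 trips=not, #2 rupture disc 2 degraded=not → no input occurs → does not occur.

No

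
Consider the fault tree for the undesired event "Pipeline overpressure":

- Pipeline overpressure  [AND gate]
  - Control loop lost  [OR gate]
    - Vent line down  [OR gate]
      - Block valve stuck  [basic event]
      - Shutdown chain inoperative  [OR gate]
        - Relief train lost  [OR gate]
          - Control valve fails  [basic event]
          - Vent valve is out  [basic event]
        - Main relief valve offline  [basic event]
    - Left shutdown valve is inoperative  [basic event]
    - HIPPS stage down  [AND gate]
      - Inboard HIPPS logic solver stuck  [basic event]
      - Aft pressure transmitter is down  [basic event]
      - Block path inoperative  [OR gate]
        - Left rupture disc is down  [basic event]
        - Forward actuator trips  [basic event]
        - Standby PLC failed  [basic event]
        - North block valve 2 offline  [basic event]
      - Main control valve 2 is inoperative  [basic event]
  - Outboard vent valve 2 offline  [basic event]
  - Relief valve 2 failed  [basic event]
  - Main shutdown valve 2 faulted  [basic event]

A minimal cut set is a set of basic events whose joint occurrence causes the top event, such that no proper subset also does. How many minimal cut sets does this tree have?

Relief train lost [OR]: union of children's cut sets → 2 cut set(s).
Shutdown chain inoperative [OR]: union of children's cut sets → 3 cut set(s).
Vent line down [OR]: union of children's cut sets → 4 cut set(s).
Block path inoperative [OR]: union of children's cut sets → 4 cut set(s).
HIPPS stage down [AND]: one cut set from each child combined → 1 × 1 × 4 × 1 = 4 cut set(s).
Control loop lost [OR]: union of children's cut sets → 9 cut set(s).
Pipeline overpressure [AND]: one cut set from each child combined → 9 × 1 × 1 × 1 = 9 cut set(s).
Minimal cut sets: {Block valve stuck, Main shutdown valve 2 faulted, Outboard vent valve 2 offline, Relief valve 2 failed}; {Control valve fails, Main shutdown valve 2 faulted, Outboard vent valve 2 offline, Relief valve 2 failed}; {Main shutdown valve 2 faulted, Outboard vent valve 2 offline, Relief valve 2 failed, Vent valve is out}; {Main relief valve offline, Main shutdown valve 2 faulted, Outboard vent valve 2 offline, Relief valve 2 failed}; {Left shutdown valve is inoperative, Main shutdown valve 2 faulted, Outboard vent valve 2 offline, Relief valve 2 failed}; {Aft pressure transmitter is down, Inboard HIPPS logic solver stuck, Left rupture disc is down, Main control valve 2 is inoperative, Main shutdown valve 2 faulted, Outboard vent valve 2 offline, Relief valve 2 failed}; {Aft pressure transmitter is down, Forward actuator trips, Inboard HIPPS logic solver stuck, Main control valve 2 is inoperative, Main shutdown valve 2 faulted, Outboard vent valve 2 offline, Relief valve 2 failed}; {Aft pressure transmitter is down, Inboard HIPPS logic solver stuck, Main control valve 2 is inoperative, Main shutdown valve 2 faulted, Outboard vent valve 2 offline, Relief valve 2 failed, Standby PLC failed}; {Aft pressure transmitter is down, Inboard HIPPS logic solver stuck, Main control valve 2 is inoperative, Main shutdown valve 2 faulted, North block valve 2 offline, Outboard vent valve 2 offline, Relief valve 2 failed}.

9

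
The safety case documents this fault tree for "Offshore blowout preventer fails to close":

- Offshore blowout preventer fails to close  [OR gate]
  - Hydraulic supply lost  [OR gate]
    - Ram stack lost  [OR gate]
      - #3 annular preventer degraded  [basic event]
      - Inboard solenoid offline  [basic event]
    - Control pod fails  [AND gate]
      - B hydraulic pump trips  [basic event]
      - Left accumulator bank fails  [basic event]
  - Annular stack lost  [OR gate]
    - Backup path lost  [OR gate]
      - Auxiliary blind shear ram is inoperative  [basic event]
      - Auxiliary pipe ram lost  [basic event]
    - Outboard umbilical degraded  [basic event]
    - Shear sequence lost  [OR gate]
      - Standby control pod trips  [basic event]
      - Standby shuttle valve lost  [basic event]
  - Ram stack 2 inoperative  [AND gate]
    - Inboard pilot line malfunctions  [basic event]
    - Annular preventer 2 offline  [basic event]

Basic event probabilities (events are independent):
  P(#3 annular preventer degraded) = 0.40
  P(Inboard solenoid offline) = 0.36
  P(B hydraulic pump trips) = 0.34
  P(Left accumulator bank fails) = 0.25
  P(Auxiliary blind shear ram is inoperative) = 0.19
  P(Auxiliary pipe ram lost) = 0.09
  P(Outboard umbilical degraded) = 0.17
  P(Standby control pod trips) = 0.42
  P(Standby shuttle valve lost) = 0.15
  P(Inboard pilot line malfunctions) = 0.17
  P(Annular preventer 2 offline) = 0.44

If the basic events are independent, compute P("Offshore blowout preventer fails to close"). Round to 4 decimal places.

0.9020

P(Ram stack lost) [OR] = 1 − (1−0.40) × (1−0.36) = 0.616000
P(Control pod fails) [AND] = 0.34 × 0.25 = 0.085000
P(Hydraulic supply lost) [OR] = 1 − (1−0.616000) × (1−0.085000) = 0.648640
P(Backup path lost) [OR] = 1 − (1−0.19) × (1−0.09) = 0.262900
P(Shear sequence lost) [OR] = 1 − (1−0.42) × (1−0.15) = 0.507000
P(Annular stack lost) [OR] = 1 − (1−0.262900) × (1−0.17) × (1−0.507000) = 0.698386
P(Ram stack 2 inoperative) [AND] = 0.17 × 0.44 = 0.074800
P(Offshore blowout preventer fails to close) [OR] = 1 − (1−0.648640) × (1−0.698386) × (1−0.074800) = 0.901952
Rounded to 4 decimal places: P(Offshore blowout preventer fails to close) ≈ 0.9020.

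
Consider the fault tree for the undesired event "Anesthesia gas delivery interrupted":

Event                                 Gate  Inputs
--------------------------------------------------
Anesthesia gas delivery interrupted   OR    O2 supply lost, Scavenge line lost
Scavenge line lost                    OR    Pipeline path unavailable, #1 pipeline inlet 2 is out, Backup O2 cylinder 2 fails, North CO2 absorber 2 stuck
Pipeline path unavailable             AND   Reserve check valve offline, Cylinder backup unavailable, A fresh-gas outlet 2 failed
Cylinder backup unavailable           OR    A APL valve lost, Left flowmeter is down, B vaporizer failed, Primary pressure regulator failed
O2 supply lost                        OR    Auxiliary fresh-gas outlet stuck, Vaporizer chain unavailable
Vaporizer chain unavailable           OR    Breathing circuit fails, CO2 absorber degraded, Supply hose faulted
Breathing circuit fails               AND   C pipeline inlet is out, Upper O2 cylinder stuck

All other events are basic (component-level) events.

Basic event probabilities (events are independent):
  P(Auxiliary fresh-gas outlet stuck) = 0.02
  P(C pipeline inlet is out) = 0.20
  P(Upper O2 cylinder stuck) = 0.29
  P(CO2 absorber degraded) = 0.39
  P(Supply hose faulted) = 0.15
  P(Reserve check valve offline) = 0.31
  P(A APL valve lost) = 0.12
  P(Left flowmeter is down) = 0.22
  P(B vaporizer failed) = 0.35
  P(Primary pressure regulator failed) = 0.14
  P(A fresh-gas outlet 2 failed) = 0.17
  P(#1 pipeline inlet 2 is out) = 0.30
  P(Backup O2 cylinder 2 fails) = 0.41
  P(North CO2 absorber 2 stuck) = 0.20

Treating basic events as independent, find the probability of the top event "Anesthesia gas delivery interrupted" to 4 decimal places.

P(Breathing circuit fails) [AND] = 0.20 × 0.29 = 0.058000
P(Vaporizer chain unavailable) [OR] = 1 − (1−0.058000) × (1−0.39) × (1−0.15) = 0.511573
P(O2 supply lost) [OR] = 1 − (1−0.02) × (1−0.511573) = 0.521342
P(Cylinder backup unavailable) [OR] = 1 − (1−0.12) × (1−0.22) × (1−0.35) × (1−0.14) = 0.616302
P(Pipeline path unavailable) [AND] = 0.31 × 0.616302 × 0.17 = 0.032479
P(Scavenge line lost) [OR] = 1 − (1−0.032479) × (1−0.30) × (1−0.41) × (1−0.20) = 0.680331
P(Anesthesia gas delivery interrupted) [OR] = 1 − (1−0.521342) × (1−0.680331) = 0.846988
Rounded to 4 decimal places: P(Anesthesia gas delivery interrupted) ≈ 0.8470.

0.8470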